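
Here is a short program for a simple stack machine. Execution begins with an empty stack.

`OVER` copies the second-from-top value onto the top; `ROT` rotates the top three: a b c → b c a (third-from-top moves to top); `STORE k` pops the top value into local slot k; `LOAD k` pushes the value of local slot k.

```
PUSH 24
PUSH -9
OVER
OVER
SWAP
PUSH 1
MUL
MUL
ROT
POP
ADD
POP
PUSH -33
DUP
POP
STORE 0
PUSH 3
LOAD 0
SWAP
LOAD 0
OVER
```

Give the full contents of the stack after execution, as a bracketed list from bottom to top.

[-33, 3, -33, 3]

PUSH 24  → [24]
PUSH -9  → [24, -9]
OVER     → [24, -9, 24]
OVER     → [24, -9, 24, -9]
SWAP     → [24, -9, -9, 24]
PUSH 1   → [24, -9, -9, 24, 1]
MUL      → [24, -9, -9, 24]
MUL      → [24, -9, -216]
ROT      → [-9, -216, 24]
POP      → [-9, -216]
ADD      → [-225]
POP      → []
PUSH -33 → [-33]
DUP      → [-33, -33]
POP      → [-33]
STORE 0  → []
PUSH 3   → [3]
LOAD 0   → [3, -33]
SWAP     → [-33, 3]
LOAD 0   → [-33, 3, -33]
OVER     → [-33, 3, -33, 3]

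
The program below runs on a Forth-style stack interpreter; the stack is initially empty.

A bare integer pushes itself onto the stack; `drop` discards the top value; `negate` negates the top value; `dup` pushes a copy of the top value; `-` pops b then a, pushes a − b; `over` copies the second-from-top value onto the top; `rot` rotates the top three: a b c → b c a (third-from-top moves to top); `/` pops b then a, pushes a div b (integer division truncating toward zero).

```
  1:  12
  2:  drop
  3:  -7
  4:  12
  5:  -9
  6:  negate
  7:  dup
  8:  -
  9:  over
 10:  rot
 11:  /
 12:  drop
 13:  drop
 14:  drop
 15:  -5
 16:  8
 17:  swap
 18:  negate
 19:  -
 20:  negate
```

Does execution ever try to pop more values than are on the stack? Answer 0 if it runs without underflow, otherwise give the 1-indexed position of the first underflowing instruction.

0

12      [12]
drop    []
-7      [-7]
12      [-7, 12]
-9      [-7, 12, -9]
negate  [-7, 12, 9]
dup     [-7, 12, 9, 9]
-       [-7, 12, 0]
over    [-7, 12, 0, 12]
rot     [-7, 0, 12, 12]
/       [-7, 0, 1]
drop    [-7, 0]
drop    [-7]
drop    []
-5      [-5]
8       [-5, 8]
swap    [8, -5]
negate  [8, 5]
-       [3]
negate  [-3]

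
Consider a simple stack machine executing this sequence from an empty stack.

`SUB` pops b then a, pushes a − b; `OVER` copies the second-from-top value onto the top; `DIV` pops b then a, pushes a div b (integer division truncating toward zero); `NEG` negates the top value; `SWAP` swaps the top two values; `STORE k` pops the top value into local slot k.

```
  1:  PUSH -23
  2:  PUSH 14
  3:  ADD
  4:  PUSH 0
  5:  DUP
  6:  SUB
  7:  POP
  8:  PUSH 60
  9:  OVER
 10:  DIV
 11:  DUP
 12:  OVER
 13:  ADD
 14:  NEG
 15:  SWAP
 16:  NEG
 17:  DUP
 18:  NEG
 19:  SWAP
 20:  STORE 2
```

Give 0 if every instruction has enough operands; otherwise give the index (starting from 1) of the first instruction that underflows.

PUSH -23  -23
PUSH 14   -23 14
ADD       -9
PUSH 0    -9 0
DUP       -9 0 0
SUB       -9 0
POP       -9
PUSH 60   -9 60
OVER      -9 60 -9
DIV       -9 -6
DUP       -9 -6 -6
OVER      -9 -6 -6 -6
ADD       -9 -6 -12
NEG       -9 -6 12
SWAP      -9 12 -6
NEG       -9 12 6
DUP       -9 12 6 6
NEG       -9 12 6 -6
SWAP      -9 12 -6 6
STORE 2   -9 12 -6

0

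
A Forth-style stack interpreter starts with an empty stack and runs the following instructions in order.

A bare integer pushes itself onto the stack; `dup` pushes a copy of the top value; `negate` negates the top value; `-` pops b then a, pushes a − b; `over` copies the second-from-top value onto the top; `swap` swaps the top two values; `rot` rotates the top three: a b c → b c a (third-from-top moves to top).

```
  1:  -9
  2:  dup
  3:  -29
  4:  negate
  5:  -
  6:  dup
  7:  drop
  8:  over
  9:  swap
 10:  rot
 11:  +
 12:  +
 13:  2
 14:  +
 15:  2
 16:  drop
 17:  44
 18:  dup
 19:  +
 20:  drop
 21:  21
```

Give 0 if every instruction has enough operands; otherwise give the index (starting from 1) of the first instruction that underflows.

-9     -> -9
dup    -> -9 -9
-29    -> -9 -9 -29
negate -> -9 -9 29
-      -> -9 -38
dup    -> -9 -38 -38
drop   -> -9 -38
over   -> -9 -38 -9
swap   -> -9 -9 -38
rot    -> -9 -38 -9
+      -> -9 -47
+      -> -56
2      -> -56 2
+      -> -54
2      -> -54 2
drop   -> -54
44     -> -54 44
dup    -> -54 44 44
+      -> -54 88
drop   -> -54
21     -> -54 21

0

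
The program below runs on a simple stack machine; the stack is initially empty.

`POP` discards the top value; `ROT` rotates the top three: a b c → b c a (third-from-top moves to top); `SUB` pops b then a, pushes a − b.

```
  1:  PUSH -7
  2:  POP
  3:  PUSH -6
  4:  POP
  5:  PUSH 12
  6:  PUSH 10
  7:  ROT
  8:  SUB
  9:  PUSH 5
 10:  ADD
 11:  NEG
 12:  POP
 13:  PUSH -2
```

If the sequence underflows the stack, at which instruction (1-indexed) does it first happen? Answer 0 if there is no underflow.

PUSH -7 -> [-7]
POP     -> []
PUSH -6 -> [-6]
POP     -> []
PUSH 12 -> [12]
PUSH 10 -> [12, 10]
ROT  — needs 3 operands, stack has 2 → underflow

7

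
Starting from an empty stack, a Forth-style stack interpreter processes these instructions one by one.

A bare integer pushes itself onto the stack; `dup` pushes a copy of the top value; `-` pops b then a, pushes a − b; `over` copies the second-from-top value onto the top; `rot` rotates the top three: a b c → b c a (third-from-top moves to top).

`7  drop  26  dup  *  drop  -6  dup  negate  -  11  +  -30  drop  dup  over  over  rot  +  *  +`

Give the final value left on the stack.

7       [7]
drop    []
26      [26]
dup     [26, 26]
*       [676]
drop    []
-6      [-6]
dup     [-6, -6]
negate  [-6, 6]
-       [-12]
11      [-12, 11]
+       [-1]
-30     [-1, -30]
drop    [-1]
dup     [-1, -1]
over    [-1, -1, -1]
over    [-1, -1, -1, -1]
rot     [-1, -1, -1, -1]
+       [-1, -1, -2]
*       [-1, 2]
+       [1]

1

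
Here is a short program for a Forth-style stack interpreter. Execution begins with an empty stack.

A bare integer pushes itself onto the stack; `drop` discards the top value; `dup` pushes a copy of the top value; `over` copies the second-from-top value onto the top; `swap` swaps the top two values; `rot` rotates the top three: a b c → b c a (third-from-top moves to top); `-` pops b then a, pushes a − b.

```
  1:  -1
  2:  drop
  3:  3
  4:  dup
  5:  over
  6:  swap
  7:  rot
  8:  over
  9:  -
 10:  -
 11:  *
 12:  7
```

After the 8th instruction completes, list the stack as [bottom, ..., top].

-1   -> [-1]
drop -> []
3    -> [3]
dup  -> [3, 3]
over -> [3, 3, 3]
swap -> [3, 3, 3]
rot  -> [3, 3, 3]
over -> [3, 3, 3, 3]

[3, 3, 3, 3]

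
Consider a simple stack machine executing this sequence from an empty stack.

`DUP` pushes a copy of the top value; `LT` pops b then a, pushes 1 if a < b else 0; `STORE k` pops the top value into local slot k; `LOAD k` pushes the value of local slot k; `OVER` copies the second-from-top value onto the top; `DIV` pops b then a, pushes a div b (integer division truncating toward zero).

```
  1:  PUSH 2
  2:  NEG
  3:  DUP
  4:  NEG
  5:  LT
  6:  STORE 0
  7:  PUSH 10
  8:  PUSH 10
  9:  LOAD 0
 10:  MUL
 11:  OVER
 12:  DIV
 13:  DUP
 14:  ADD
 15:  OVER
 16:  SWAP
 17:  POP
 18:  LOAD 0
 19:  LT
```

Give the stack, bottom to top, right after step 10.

PUSH 2  → [2]
NEG     → [-2]
DUP     → [-2, -2]
NEG     → [-2, 2]
LT      → [1]
STORE 0 → []
PUSH 10 → [10]
PUSH 10 → [10, 10]
LOAD 0  → [10, 10, 1]
MUL     → [10, 10]

[10, 10]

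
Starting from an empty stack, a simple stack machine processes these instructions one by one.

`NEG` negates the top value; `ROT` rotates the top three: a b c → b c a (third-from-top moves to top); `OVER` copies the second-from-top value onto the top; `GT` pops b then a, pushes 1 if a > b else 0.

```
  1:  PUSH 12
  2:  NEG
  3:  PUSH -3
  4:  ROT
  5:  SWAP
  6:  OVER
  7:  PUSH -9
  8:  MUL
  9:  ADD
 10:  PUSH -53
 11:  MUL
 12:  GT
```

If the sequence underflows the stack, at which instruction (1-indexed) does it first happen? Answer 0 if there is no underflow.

PUSH 12 : 12
NEG     : -12
PUSH -3 : -12 -3
ROT  — needs 3 operands, stack has 2 → underflow

4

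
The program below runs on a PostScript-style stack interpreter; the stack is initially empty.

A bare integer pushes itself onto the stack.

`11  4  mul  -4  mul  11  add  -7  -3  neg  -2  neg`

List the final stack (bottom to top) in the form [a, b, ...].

[-165, -7, 3, 2]

11  : 11
4   : 11 4
mul : 44
-4  : 44 -4
mul : -176
11  : -176 11
add : -165
-7  : -165 -7
-3  : -165 -7 -3
neg : -165 -7 3
-2  : -165 -7 3 -2
neg : -165 -7 3 2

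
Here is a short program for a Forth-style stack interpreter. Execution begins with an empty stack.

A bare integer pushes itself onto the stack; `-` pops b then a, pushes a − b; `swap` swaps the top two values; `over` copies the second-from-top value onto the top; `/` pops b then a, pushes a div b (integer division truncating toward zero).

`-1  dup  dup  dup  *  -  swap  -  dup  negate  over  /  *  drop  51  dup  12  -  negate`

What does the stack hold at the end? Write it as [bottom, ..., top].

[51, -39]

-1     : [-1]
dup    : [-1, -1]
dup    : [-1, -1, -1]
dup    : [-1, -1, -1, -1]
*      : [-1, -1, 1]
-      : [-1, -2]
swap   : [-2, -1]
-      : [-1]
dup    : [-1, -1]
negate : [-1, 1]
over   : [-1, 1, -1]
/      : [-1, -1]
*      : [1]
drop   : []
51     : [51]
dup    : [51, 51]
12     : [51, 51, 12]
-      : [51, 39]
negate : [51, -39]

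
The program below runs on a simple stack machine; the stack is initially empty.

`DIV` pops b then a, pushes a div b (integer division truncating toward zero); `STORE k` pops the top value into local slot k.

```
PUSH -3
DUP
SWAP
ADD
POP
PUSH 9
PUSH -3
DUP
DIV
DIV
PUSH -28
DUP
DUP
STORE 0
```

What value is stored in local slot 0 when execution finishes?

-28

PUSH -3  -> [-3]
DUP      -> [-3, -3]
SWAP     -> [-3, -3]
ADD      -> [-6]
POP      -> []
PUSH 9   -> [9]
PUSH -3  -> [9, -3]
DUP      -> [9, -3, -3]
DIV      -> [9, 1]
DIV      -> [9]
PUSH -28 -> [9, -28]
DUP      -> [9, -28, -28]
DUP      -> [9, -28, -28, -28]
STORE 0  -> [9, -28, -28]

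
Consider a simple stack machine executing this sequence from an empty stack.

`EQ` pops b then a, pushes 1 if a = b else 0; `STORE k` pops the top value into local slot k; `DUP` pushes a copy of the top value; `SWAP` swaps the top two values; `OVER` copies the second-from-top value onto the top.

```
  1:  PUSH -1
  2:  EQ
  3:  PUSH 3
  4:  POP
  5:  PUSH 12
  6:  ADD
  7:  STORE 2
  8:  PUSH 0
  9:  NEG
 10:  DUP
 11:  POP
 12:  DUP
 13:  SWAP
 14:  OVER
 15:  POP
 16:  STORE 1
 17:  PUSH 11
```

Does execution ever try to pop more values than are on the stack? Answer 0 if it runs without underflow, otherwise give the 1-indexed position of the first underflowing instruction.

PUSH -1 → -1
EQ  — needs 2 operands, stack has 1 → underflow

2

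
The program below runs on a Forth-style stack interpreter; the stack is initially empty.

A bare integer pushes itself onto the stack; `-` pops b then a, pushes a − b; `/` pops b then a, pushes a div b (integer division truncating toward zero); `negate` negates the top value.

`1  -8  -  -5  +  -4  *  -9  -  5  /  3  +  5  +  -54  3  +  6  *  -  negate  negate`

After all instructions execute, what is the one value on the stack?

1      → [1]
-8     → [1, -8]
-      → [9]
-5     → [9, -5]
+      → [4]
-4     → [4, -4]
*      → [-16]
-9     → [-16, -9]
-      → [-7]
5      → [-7, 5]
/      → [-1]
3      → [-1, 3]
+      → [2]
5      → [2, 5]
+      → [7]
-54    → [7, -54]
3      → [7, -54, 3]
+      → [7, -51]
6      → [7, -51, 6]
*      → [7, -306]
-      → [313]
negate → [-313]
negate → [313]

313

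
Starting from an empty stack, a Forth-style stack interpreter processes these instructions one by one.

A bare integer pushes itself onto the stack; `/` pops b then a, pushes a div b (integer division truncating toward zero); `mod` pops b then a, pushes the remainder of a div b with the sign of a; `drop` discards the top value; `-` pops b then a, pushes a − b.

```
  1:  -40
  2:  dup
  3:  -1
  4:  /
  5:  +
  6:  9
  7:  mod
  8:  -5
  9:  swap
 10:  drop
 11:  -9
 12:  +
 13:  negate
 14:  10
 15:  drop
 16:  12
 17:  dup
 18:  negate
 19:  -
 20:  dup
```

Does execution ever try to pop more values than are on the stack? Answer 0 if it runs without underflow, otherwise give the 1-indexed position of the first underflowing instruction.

-40    -> -40
dup    -> -40 -40
-1     -> -40 -40 -1
/      -> -40 40
+      -> 0
9      -> 0 9
mod    -> 0
-5     -> 0 -5
swap   -> -5 0
drop   -> -5
-9     -> -5 -9
+      -> -14
negate -> 14
10     -> 14 10
drop   -> 14
12     -> 14 12
dup    -> 14 12 12
negate -> 14 12 -12
-      -> 14 24
dup    -> 14 24 24

0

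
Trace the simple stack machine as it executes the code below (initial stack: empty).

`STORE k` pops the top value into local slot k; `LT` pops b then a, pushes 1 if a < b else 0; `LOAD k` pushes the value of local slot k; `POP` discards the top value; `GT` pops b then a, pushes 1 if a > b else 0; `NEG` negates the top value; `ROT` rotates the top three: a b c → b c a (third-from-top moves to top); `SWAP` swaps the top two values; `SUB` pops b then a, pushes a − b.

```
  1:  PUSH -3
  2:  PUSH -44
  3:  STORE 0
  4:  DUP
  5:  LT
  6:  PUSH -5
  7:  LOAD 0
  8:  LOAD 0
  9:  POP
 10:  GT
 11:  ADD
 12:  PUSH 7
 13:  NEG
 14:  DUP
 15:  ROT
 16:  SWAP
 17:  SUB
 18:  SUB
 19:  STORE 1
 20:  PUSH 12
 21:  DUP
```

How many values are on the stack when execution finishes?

2

PUSH -3  → [-3]
PUSH -44 → [-3, -44]
STORE 0  → [-3]
DUP      → [-3, -3]
LT       → [0]
PUSH -5  → [0, -5]
LOAD 0   → [0, -5, -44]
LOAD 0   → [0, -5, -44, -44]
POP      → [0, -5, -44]
GT       → [0, 1]
ADD      → [1]
PUSH 7   → [1, 7]
NEG      → [1, -7]
DUP      → [1, -7, -7]
ROT      → [-7, -7, 1]
SWAP     → [-7, 1, -7]
SUB      → [-7, 8]
SUB      → [-15]
STORE 1  → []
PUSH 12  → [12]
DUP      → [12, 12]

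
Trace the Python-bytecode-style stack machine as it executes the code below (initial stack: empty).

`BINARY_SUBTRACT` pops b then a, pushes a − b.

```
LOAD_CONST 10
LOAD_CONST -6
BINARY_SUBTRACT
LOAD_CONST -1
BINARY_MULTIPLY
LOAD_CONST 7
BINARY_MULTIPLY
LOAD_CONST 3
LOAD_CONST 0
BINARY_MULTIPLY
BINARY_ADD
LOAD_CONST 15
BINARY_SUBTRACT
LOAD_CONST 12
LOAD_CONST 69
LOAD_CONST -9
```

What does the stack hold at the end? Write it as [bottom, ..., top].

[-127, 12, 69, -9]

LOAD_CONST 10   -> [10]
LOAD_CONST -6   -> [10, -6]
BINARY_SUBTRACT -> [16]
LOAD_CONST -1   -> [16, -1]
BINARY_MULTIPLY -> [-16]
LOAD_CONST 7    -> [-16, 7]
BINARY_MULTIPLY -> [-112]
LOAD_CONST 3    -> [-112, 3]
LOAD_CONST 0    -> [-112, 3, 0]
BINARY_MULTIPLY -> [-112, 0]
BINARY_ADD      -> [-112]
LOAD_CONST 15   -> [-112, 15]
BINARY_SUBTRACT -> [-127]
LOAD_CONST 12   -> [-127, 12]
LOAD_CONST 69   -> [-127, 12, 69]
LOAD_CONST -9   -> [-127, 12, 69, -9]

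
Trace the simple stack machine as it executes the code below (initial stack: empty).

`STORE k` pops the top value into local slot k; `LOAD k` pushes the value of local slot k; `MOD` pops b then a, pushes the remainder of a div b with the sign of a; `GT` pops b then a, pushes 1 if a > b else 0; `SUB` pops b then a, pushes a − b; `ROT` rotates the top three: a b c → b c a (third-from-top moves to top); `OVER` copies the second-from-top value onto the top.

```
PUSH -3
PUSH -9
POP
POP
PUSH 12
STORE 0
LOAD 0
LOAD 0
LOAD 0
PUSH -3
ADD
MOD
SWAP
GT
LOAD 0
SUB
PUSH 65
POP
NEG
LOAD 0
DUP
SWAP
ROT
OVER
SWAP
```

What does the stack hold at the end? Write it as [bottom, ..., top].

[12, 12, 12, 12]

PUSH -3 → -3
PUSH -9 → -3 -9
POP     → -3
POP     → (empty)
PUSH 12 → 12
STORE 0 → (empty)
LOAD 0  → 12
LOAD 0  → 12 12
LOAD 0  → 12 12 12
PUSH -3 → 12 12 12 -3
ADD     → 12 12 9
MOD     → 12 3
SWAP    → 3 12
GT      → 0
LOAD 0  → 0 12
SUB     → -12
PUSH 65 → -12 65
POP     → -12
NEG     → 12
LOAD 0  → 12 12
DUP     → 12 12 12
SWAP    → 12 12 12
ROT     → 12 12 12
OVER    → 12 12 12 12
SWAP    → 12 12 12 12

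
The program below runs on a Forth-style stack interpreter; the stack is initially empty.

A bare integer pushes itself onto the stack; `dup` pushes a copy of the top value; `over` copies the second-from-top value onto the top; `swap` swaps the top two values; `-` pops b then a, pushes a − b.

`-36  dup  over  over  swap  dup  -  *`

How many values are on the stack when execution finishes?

3

-36  : [-36]
dup  : [-36, -36]
over : [-36, -36, -36]
over : [-36, -36, -36, -36]
swap : [-36, -36, -36, -36]
dup  : [-36, -36, -36, -36, -36]
-    : [-36, -36, -36, 0]
*    : [-36, -36, 0]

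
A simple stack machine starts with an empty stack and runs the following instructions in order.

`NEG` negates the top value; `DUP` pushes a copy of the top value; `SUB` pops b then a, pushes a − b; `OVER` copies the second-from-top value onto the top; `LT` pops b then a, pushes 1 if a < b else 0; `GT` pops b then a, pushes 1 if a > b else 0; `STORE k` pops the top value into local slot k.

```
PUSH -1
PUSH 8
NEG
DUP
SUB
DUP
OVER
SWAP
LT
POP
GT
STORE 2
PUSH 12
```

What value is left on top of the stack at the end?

12

PUSH -1  -1
PUSH 8   -1 8
NEG      -1 -8
DUP      -1 -8 -8
SUB      -1 0
DUP      -1 0 0
OVER     -1 0 0 0
SWAP     -1 0 0 0
LT       -1 0 0
POP      -1 0
GT       0
STORE 2  (empty)
PUSH 12  12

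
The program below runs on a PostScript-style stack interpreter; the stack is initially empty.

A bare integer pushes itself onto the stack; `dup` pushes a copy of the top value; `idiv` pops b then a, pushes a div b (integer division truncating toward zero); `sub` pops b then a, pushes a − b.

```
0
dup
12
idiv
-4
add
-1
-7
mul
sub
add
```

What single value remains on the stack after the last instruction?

-11

0     0
dup   0 0
12    0 0 12
idiv  0 0
-4    0 0 -4
add   0 -4
-1    0 -4 -1
-7    0 -4 -1 -7
mul   0 -4 7
sub   0 -11
add   -11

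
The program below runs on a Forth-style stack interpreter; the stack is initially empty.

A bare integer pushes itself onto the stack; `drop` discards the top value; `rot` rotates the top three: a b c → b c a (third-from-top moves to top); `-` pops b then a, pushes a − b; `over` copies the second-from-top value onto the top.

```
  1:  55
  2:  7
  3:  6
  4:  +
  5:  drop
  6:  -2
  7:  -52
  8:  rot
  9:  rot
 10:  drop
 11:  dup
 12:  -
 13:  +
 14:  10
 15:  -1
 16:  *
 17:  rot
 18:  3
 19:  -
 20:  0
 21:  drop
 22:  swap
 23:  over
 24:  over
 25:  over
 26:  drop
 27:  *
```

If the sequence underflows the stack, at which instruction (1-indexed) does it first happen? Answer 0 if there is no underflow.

55    55
7     55 7
6     55 7 6
+     55 13
drop  55
-2    55 -2
-52   55 -2 -52
rot   -2 -52 55
rot   -52 55 -2
drop  -52 55
dup   -52 55 55
-     -52 0
+     -52
10    -52 10
-1    -52 10 -1
*     -52 -10
rot  — needs 3 operands, stack has 2 → underflow

17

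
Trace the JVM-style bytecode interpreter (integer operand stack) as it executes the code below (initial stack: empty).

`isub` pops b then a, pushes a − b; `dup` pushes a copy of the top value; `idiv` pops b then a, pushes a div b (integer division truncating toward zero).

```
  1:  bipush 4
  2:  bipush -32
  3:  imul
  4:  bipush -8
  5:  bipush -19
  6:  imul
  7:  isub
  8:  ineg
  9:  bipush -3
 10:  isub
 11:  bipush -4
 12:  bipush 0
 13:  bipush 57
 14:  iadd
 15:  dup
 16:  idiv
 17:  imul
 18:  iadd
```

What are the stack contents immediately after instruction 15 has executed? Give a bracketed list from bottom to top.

bipush 4   → [4]
bipush -32 → [4, -32]
imul       → [-128]
bipush -8  → [-128, -8]
bipush -19 → [-128, -8, -19]
imul       → [-128, 152]
isub       → [-280]
ineg       → [280]
bipush -3  → [280, -3]
isub       → [283]
bipush -4  → [283, -4]
bipush 0   → [283, -4, 0]
bipush 57  → [283, -4, 0, 57]
iadd       → [283, -4, 57]
dup        → [283, -4, 57, 57]

[283, -4, 57, 57]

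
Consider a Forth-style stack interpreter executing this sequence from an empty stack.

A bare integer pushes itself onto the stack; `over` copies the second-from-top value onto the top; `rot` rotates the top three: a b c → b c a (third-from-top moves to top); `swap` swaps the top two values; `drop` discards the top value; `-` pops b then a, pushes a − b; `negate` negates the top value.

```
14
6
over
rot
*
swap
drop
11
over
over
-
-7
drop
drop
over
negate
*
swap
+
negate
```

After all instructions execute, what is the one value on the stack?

1960

14     → [14]
6      → [14, 6]
over   → [14, 6, 14]
rot    → [6, 14, 14]
*      → [6, 196]
swap   → [196, 6]
drop   → [196]
11     → [196, 11]
over   → [196, 11, 196]
over   → [196, 11, 196, 11]
-      → [196, 11, 185]
-7     → [196, 11, 185, -7]
drop   → [196, 11, 185]
drop   → [196, 11]
over   → [196, 11, 196]
negate → [196, 11, -196]
*      → [196, -2156]
swap   → [-2156, 196]
+      → [-1960]
negate → [1960]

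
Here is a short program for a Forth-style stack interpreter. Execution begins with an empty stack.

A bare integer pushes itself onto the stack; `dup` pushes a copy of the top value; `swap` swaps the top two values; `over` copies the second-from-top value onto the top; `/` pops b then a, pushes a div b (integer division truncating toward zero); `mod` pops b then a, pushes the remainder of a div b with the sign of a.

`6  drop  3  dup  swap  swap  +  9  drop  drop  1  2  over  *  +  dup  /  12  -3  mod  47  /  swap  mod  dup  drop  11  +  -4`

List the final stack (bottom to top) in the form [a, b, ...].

[11, -4]

6    -> 6
drop -> (empty)
3    -> 3
dup  -> 3 3
swap -> 3 3
swap -> 3 3
+    -> 6
9    -> 6 9
drop -> 6
drop -> (empty)
1    -> 1
2    -> 1 2
over -> 1 2 1
*    -> 1 2
+    -> 3
dup  -> 3 3
/    -> 1
12   -> 1 12
-3   -> 1 12 -3
mod  -> 1 0
47   -> 1 0 47
/    -> 1 0
swap -> 0 1
mod  -> 0
dup  -> 0 0
drop -> 0
11   -> 0 11
+    -> 11
-4   -> 11 -4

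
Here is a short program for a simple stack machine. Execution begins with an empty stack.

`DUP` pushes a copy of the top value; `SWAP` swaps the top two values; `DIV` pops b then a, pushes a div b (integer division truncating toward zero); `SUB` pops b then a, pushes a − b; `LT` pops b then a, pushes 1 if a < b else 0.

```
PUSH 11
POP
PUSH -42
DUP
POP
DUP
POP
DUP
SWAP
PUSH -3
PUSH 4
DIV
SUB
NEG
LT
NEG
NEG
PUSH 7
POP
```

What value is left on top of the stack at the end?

PUSH 11  -> 11
POP      -> (empty)
PUSH -42 -> -42
DUP      -> -42 -42
POP      -> -42
DUP      -> -42 -42
POP      -> -42
DUP      -> -42 -42
SWAP     -> -42 -42
PUSH -3  -> -42 -42 -3
PUSH 4   -> -42 -42 -3 4
DIV      -> -42 -42 0
SUB      -> -42 -42
NEG      -> -42 42
LT       -> 1
NEG      -> -1
NEG      -> 1
PUSH 7   -> 1 7
POP      -> 1

1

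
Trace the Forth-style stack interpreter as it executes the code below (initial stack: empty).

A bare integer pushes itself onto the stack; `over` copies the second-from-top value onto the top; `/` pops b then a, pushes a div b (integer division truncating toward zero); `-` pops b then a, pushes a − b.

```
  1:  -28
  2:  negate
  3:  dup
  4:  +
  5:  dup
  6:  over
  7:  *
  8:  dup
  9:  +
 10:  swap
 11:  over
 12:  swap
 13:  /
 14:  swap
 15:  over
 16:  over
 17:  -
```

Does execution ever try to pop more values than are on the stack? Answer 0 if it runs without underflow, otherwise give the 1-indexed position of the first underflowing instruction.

-28    : [-28]
negate : [28]
dup    : [28, 28]
+      : [56]
dup    : [56, 56]
over   : [56, 56, 56]
*      : [56, 3136]
dup    : [56, 3136, 3136]
+      : [56, 6272]
swap   : [6272, 56]
over   : [6272, 56, 6272]
swap   : [6272, 6272, 56]
/      : [6272, 112]
swap   : [112, 6272]
over   : [112, 6272, 112]
over   : [112, 6272, 112, 6272]
-      : [112, 6272, -6160]

0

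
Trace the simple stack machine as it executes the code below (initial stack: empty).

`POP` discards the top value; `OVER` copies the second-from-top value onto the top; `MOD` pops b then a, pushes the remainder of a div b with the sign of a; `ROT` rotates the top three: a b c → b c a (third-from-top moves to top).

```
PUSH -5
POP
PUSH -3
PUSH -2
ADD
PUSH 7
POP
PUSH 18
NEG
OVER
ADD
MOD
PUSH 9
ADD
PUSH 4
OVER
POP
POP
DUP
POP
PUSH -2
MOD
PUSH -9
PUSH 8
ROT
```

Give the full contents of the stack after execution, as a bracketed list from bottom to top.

[-9, 8, 0]

PUSH -5  -5
POP      (empty)
PUSH -3  -3
PUSH -2  -3 -2
ADD      -5
PUSH 7   -5 7
POP      -5
PUSH 18  -5 18
NEG      -5 -18
OVER     -5 -18 -5
ADD      -5 -23
MOD      -5
PUSH 9   -5 9
ADD      4
PUSH 4   4 4
OVER     4 4 4
POP      4 4
POP      4
DUP      4 4
POP      4
PUSH -2  4 -2
MOD      0
PUSH -9  0 -9
PUSH 8   0 -9 8
ROT      -9 8 0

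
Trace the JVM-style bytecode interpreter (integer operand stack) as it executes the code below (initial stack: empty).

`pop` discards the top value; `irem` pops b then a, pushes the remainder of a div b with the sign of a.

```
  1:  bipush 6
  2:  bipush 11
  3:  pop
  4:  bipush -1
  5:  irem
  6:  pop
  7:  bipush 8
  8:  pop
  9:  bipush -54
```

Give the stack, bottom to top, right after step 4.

[6, -1]

bipush 6   6
bipush 11  6 11
pop        6
bipush -1  6 -1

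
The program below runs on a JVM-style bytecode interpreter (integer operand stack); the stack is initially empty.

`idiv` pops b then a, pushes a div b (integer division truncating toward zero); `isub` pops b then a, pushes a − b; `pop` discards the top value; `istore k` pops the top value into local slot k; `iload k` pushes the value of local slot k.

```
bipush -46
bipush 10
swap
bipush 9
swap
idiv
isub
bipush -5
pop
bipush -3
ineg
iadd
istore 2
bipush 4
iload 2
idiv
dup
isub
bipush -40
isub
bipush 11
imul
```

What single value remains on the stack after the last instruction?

bipush -46 : [-46]
bipush 10  : [-46, 10]
swap       : [10, -46]
bipush 9   : [10, -46, 9]
swap       : [10, 9, -46]
idiv       : [10, 0]
isub       : [10]
bipush -5  : [10, -5]
pop        : [10]
bipush -3  : [10, -3]
ineg       : [10, 3]
iadd       : [13]
istore 2   : []
bipush 4   : [4]
iload 2    : [4, 13]
idiv       : [0]
dup        : [0, 0]
isub       : [0]
bipush -40 : [0, -40]
isub       : [40]
bipush 11  : [40, 11]
imul       : [440]

440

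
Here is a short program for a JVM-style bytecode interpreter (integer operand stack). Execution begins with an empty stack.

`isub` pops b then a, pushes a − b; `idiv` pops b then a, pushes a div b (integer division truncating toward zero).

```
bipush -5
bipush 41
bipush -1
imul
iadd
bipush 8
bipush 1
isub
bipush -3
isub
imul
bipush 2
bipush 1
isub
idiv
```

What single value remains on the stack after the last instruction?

bipush -5 → [-5]
bipush 41 → [-5, 41]
bipush -1 → [-5, 41, -1]
imul      → [-5, -41]
iadd      → [-46]
bipush 8  → [-46, 8]
bipush 1  → [-46, 8, 1]
isub      → [-46, 7]
bipush -3 → [-46, 7, -3]
isub      → [-46, 10]
imul      → [-460]
bipush 2  → [-460, 2]
bipush 1  → [-460, 2, 1]
isub      → [-460, 1]
idiv      → [-460]

-460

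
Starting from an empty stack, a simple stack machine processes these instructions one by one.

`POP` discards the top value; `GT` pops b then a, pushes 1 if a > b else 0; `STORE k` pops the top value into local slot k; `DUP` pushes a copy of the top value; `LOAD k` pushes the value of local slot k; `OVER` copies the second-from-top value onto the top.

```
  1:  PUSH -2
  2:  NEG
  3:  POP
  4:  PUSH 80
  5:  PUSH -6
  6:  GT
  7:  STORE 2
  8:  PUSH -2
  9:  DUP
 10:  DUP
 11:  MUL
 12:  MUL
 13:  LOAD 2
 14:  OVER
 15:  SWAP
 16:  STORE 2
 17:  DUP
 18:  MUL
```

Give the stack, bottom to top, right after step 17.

PUSH -2 -> -2
NEG     -> 2
POP     -> (empty)
PUSH 80 -> 80
PUSH -6 -> 80 -6
GT      -> 1
STORE 2 -> (empty)
PUSH -2 -> -2
DUP     -> -2 -2
DUP     -> -2 -2 -2
MUL     -> -2 4
MUL     -> -8
LOAD 2  -> -8 1
OVER    -> -8 1 -8
SWAP    -> -8 -8 1
STORE 2 -> -8 -8
DUP     -> -8 -8 -8

[-8, -8, -8]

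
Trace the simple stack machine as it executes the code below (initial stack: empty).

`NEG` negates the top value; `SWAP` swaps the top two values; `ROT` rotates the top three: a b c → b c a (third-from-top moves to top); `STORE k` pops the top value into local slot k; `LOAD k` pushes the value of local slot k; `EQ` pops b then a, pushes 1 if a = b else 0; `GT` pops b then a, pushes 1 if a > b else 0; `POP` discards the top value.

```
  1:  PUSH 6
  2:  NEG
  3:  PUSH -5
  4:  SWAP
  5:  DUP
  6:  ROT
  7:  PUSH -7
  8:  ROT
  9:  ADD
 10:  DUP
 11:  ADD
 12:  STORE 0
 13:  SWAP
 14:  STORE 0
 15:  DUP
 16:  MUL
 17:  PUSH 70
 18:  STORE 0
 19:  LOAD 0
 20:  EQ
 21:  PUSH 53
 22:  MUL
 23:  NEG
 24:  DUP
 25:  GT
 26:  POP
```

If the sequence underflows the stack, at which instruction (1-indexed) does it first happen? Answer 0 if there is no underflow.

PUSH 6  : [6]
NEG     : [-6]
PUSH -5 : [-6, -5]
SWAP    : [-5, -6]
DUP     : [-5, -6, -6]
ROT     : [-6, -6, -5]
PUSH -7 : [-6, -6, -5, -7]
ROT     : [-6, -5, -7, -6]
ADD     : [-6, -5, -13]
DUP     : [-6, -5, -13, -13]
ADD     : [-6, -5, -26]
STORE 0 : [-6, -5]
SWAP    : [-5, -6]
STORE 0 : [-5]
DUP     : [-5, -5]
MUL     : [25]
PUSH 70 : [25, 70]
STORE 0 : [25]
LOAD 0  : [25, 70]
EQ      : [0]
PUSH 53 : [0, 53]
MUL     : [0]
NEG     : [0]
DUP     : [0, 0]
GT      : [0]
POP     : []

0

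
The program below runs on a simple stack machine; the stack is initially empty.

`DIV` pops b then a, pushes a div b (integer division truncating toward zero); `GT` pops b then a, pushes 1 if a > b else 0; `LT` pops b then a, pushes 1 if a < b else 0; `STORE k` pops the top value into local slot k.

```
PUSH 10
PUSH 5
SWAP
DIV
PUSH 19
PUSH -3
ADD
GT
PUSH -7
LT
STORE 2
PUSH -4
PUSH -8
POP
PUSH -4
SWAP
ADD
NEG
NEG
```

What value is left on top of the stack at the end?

PUSH 10 → 10
PUSH 5  → 10 5
SWAP    → 5 10
DIV     → 0
PUSH 19 → 0 19
PUSH -3 → 0 19 -3
ADD     → 0 16
GT      → 0
PUSH -7 → 0 -7
LT      → 0
STORE 2 → (empty)
PUSH -4 → -4
PUSH -8 → -4 -8
POP     → -4
PUSH -4 → -4 -4
SWAP    → -4 -4
ADD     → -8
NEG     → 8
NEG     → -8

-8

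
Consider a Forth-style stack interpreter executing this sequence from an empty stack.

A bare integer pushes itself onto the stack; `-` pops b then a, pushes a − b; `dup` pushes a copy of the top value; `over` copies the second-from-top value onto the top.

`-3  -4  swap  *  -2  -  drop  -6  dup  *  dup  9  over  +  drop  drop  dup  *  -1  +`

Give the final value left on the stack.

1295

-3    [-3]
-4    [-3, -4]
swap  [-4, -3]
*     [12]
-2    [12, -2]
-     [14]
drop  []
-6    [-6]
dup   [-6, -6]
*     [36]
dup   [36, 36]
9     [36, 36, 9]
over  [36, 36, 9, 36]
+     [36, 36, 45]
drop  [36, 36]
drop  [36]
dup   [36, 36]
*     [1296]
-1    [1296, -1]
+     [1295]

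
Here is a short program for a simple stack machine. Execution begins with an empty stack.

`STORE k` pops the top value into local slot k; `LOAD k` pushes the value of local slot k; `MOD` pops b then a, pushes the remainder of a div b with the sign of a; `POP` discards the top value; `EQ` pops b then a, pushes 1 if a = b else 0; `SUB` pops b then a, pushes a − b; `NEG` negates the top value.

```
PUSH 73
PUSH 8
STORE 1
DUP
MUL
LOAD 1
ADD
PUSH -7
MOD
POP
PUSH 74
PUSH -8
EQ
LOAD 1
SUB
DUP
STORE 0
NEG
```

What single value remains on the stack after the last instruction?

8

PUSH 73  73
PUSH 8   73 8
STORE 1  73
DUP      73 73
MUL      5329
LOAD 1   5329 8
ADD      5337
PUSH -7  5337 -7
MOD      3
POP      (empty)
PUSH 74  74
PUSH -8  74 -8
EQ       0
LOAD 1   0 8
SUB      -8
DUP      -8 -8
STORE 0  -8
NEG      8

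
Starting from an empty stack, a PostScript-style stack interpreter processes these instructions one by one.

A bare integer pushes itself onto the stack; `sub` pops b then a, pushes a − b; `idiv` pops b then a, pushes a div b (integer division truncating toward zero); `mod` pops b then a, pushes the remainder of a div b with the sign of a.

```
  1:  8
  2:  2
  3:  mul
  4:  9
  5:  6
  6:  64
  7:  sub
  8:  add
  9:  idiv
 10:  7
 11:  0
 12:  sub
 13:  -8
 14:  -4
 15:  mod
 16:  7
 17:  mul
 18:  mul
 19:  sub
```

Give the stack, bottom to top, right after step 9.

8    : 8
2    : 8 2
mul  : 16
9    : 16 9
6    : 16 9 6
64   : 16 9 6 64
sub  : 16 9 -58
add  : 16 -49
idiv : 0

[0]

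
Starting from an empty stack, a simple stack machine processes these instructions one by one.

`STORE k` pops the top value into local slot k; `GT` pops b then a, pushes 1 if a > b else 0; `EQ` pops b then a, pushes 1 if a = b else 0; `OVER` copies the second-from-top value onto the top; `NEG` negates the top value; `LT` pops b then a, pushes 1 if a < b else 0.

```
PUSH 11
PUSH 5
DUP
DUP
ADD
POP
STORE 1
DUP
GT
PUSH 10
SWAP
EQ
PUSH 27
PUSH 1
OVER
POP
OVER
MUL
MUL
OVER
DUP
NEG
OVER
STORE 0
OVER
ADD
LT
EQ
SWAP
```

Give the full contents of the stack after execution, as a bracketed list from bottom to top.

PUSH 11 -> [11]
PUSH 5  -> [11, 5]
DUP     -> [11, 5, 5]
DUP     -> [11, 5, 5, 5]
ADD     -> [11, 5, 10]
POP     -> [11, 5]
STORE 1 -> [11]
DUP     -> [11, 11]
GT      -> [0]
PUSH 10 -> [0, 10]
SWAP    -> [10, 0]
EQ      -> [0]
PUSH 27 -> [0, 27]
PUSH 1  -> [0, 27, 1]
OVER    -> [0, 27, 1, 27]
POP     -> [0, 27, 1]
OVER    -> [0, 27, 1, 27]
MUL     -> [0, 27, 27]
MUL     -> [0, 729]
OVER    -> [0, 729, 0]
DUP     -> [0, 729, 0, 0]
NEG     -> [0, 729, 0, 0]
OVER    -> [0, 729, 0, 0, 0]
STORE 0 -> [0, 729, 0, 0]
OVER    -> [0, 729, 0, 0, 0]
ADD     -> [0, 729, 0, 0]
LT      -> [0, 729, 0]
EQ      -> [0, 0]
SWAP    -> [0, 0]

[0, 0]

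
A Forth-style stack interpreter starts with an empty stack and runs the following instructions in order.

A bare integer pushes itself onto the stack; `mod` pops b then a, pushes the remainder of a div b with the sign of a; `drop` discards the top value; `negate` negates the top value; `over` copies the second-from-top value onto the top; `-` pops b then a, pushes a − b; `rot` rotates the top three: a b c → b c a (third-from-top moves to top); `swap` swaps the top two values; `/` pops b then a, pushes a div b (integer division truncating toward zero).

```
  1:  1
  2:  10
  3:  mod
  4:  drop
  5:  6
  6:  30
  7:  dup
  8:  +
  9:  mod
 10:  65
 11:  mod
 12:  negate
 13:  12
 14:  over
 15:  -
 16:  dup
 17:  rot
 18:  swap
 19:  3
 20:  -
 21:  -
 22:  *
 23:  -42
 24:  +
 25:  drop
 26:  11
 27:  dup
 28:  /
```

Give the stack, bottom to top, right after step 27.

[11, 11]

1       1
10      1 10
mod     1
drop    (empty)
6       6
30      6 30
dup     6 30 30
+       6 60
mod     6
65      6 65
mod     6
negate  -6
12      -6 12
over    -6 12 -6
-       -6 18
dup     -6 18 18
rot     18 18 -6
swap    18 -6 18
3       18 -6 18 3
-       18 -6 15
-       18 -21
*       -378
-42     -378 -42
+       -420
drop    (empty)
11      11
dup     11 11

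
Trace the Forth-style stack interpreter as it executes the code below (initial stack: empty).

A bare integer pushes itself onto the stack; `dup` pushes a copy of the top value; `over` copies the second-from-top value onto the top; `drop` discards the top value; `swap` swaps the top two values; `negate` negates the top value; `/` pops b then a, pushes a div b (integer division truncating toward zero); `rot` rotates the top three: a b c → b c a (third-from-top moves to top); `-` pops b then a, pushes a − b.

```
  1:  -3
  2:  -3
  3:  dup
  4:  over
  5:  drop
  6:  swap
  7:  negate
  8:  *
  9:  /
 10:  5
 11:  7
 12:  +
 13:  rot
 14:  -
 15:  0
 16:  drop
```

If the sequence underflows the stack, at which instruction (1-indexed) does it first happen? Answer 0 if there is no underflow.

13

-3     -> [-3]
-3     -> [-3, -3]
dup    -> [-3, -3, -3]
over   -> [-3, -3, -3, -3]
drop   -> [-3, -3, -3]
swap   -> [-3, -3, -3]
negate -> [-3, -3, 3]
*      -> [-3, -9]
/      -> [0]
5      -> [0, 5]
7      -> [0, 5, 7]
+      -> [0, 12]
rot  — needs 3 operands, stack has 2 → underflow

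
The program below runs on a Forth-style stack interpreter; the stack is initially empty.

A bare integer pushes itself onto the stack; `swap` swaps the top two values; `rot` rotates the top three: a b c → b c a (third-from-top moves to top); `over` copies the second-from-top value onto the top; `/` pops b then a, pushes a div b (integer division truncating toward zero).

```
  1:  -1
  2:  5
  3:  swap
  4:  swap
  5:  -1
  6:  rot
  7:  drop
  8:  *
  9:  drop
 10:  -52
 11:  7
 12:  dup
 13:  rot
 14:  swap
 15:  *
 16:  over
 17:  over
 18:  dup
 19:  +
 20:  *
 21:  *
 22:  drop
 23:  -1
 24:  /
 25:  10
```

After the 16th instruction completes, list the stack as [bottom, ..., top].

[7, -364, 7]

-1   : [-1]
5    : [-1, 5]
swap : [5, -1]
swap : [-1, 5]
-1   : [-1, 5, -1]
rot  : [5, -1, -1]
drop : [5, -1]
*    : [-5]
drop : []
-52  : [-52]
7    : [-52, 7]
dup  : [-52, 7, 7]
rot  : [7, 7, -52]
swap : [7, -52, 7]
*    : [7, -364]
over : [7, -364, 7]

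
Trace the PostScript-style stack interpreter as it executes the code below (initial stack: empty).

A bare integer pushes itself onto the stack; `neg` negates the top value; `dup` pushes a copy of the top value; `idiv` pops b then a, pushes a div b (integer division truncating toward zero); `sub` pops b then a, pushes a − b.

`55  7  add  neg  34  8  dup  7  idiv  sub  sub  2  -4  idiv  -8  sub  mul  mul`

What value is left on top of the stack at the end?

55   : 55
7    : 55 7
add  : 62
neg  : -62
34   : -62 34
8    : -62 34 8
dup  : -62 34 8 8
7    : -62 34 8 8 7
idiv : -62 34 8 1
sub  : -62 34 7
sub  : -62 27
2    : -62 27 2
-4   : -62 27 2 -4
idiv : -62 27 0
-8   : -62 27 0 -8
sub  : -62 27 8
mul  : -62 216
mul  : -13392

-13392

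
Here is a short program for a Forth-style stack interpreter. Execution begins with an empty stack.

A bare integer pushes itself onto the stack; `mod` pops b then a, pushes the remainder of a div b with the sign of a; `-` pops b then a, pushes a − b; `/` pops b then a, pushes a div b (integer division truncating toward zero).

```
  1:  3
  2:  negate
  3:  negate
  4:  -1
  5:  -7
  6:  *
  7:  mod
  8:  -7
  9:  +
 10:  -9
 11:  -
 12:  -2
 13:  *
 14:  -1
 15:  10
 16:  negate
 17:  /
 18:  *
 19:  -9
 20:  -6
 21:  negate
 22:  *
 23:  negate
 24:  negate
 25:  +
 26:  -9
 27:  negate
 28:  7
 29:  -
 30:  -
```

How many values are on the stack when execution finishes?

1

3      : 3
negate : -3
negate : 3
-1     : 3 -1
-7     : 3 -1 -7
*      : 3 7
mod    : 3
-7     : 3 -7
+      : -4
-9     : -4 -9
-      : 5
-2     : 5 -2
*      : -10
-1     : -10 -1
10     : -10 -1 10
negate : -10 -1 -10
/      : -10 0
*      : 0
-9     : 0 -9
-6     : 0 -9 -6
negate : 0 -9 6
*      : 0 -54
negate : 0 54
negate : 0 -54
+      : -54
-9     : -54 -9
negate : -54 9
7      : -54 9 7
-      : -54 2
-      : -56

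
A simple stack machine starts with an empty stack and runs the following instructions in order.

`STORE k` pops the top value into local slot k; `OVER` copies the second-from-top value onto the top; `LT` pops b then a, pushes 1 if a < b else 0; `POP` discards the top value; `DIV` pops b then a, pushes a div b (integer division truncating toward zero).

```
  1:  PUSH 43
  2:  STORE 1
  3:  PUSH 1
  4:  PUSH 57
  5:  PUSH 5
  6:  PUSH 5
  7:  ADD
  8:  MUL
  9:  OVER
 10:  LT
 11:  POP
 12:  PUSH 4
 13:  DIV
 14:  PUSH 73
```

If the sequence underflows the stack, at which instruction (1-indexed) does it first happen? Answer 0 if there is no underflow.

PUSH 43 : 43
STORE 1 : (empty)
PUSH 1  : 1
PUSH 57 : 1 57
PUSH 5  : 1 57 5
PUSH 5  : 1 57 5 5
ADD     : 1 57 10
MUL     : 1 570
OVER    : 1 570 1
LT      : 1 0
POP     : 1
PUSH 4  : 1 4
DIV     : 0
PUSH 73 : 0 73

0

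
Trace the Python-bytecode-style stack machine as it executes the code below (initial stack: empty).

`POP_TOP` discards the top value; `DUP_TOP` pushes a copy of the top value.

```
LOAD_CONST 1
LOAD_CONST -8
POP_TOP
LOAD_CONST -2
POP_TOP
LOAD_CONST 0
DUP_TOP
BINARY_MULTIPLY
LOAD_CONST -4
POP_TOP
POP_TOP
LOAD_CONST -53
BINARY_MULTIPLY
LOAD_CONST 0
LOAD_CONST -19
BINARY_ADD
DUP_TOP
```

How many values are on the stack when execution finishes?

LOAD_CONST 1     1
LOAD_CONST -8    1 -8
POP_TOP          1
LOAD_CONST -2    1 -2
POP_TOP          1
LOAD_CONST 0     1 0
DUP_TOP          1 0 0
BINARY_MULTIPLY  1 0
LOAD_CONST -4    1 0 -4
POP_TOP          1 0
POP_TOP          1
LOAD_CONST -53   1 -53
BINARY_MULTIPLY  -53
LOAD_CONST 0     -53 0
LOAD_CONST -19   -53 0 -19
BINARY_ADD       -53 -19
DUP_TOP          -53 -19 -19

3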